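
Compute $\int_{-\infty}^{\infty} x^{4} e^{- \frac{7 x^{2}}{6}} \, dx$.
$\frac{27 \sqrt{42} \sqrt{\pi}}{343}$

Begin with the known integral
$$J(a) = \int_{-\infty}^{\infty} e^{- a x^{2}} \, dx = \frac{\sqrt{\pi}}{\sqrt{a}}.$$

Differentiating under the integral sign brings down a factor of $(-x^2)$:
$$\frac{dJ}{da} = \int_{-\infty}^{\infty} - x^{2} e^{- a x^{2}} \, dx = - \frac{\sqrt{\pi}}{2 a^{\frac{3}{2}}}.$$

Repeating twice in total — each differentiation brings down another $(-x^2)$ — gives
$$\frac{d^{2}J}{da^{2}} = \int_{-\infty}^{\infty} x^{4} e^{- a x^{2}} \, dx = \frac{3 \sqrt{\pi}}{4 a^{\frac{5}{2}}},$$
and the integrand here is exactly the target integrand, so $I = \frac{3 \sqrt{\pi}}{4 a^{\frac{5}{2}}}$.

Setting $a = \frac{7}{6}$:
$$I = \frac{27 \sqrt{42} \sqrt{\pi}}{343}.$$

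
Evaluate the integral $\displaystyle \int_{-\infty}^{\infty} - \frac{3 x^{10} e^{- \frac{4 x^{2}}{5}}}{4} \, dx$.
$- \frac{8859375 \sqrt{5} \sqrt{\pi}}{262144}$

Start from the elementary integral
$$J(a) = \int_{-\infty}^{\infty} - \frac{3 e^{- a x^{2}}}{4} \, dx = - \frac{3 \sqrt{\pi}}{4 \sqrt{a}}.$$

Differentiating under the integral sign brings down a factor of $(-x^2)$:
$$\frac{dJ}{da} = \int_{-\infty}^{\infty} \frac{3 x^{2} e^{- a x^{2}}}{4} \, dx = \frac{3 \sqrt{\pi}}{8 a^{\frac{3}{2}}}.$$

Repeating $5$ times in total — each differentiation brings down another $(-x^2)$ — gives
$$\frac{d^{5}J}{da^{5}} = \int_{-\infty}^{\infty} \frac{3 x^{10} e^{- a x^{2}}}{4} \, dx = \frac{2835 \sqrt{\pi}}{128 a^{\frac{11}{2}}},$$
and the integrand here is $(-1)^{5}$ times the target integrand, so $I = (-1)^{5}\,\frac{d^{5}J}{da^{5}} = - \frac{2835 \sqrt{\pi}}{128 a^{\frac{11}{2}}}$.

Setting $a = \frac{4}{5}$:
$$I = - \frac{8859375 \sqrt{5} \sqrt{\pi}}{262144}.$$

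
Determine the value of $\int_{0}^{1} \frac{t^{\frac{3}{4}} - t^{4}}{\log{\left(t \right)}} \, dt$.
$- \log{\left(20 \right)} + \log{\left(7 \right)}$

Replace the exponent $4$ by a parameter $a$: let $I(a) = \int_{0}^{1} \frac{t^{\frac{3}{4}} - t^{a}}{\log{\left(t \right)}} \, dt$.

Since $\dfrac{\partial}{\partial a}\,t^{a} = t^{a} \ln t$, the $\ln t$ in the denominator cancels and
$$\frac{dI}{da} = \int_{0}^{1} -1 t^{a} \, dt = -1 \left[\frac{t^{a+1}}{a+1}\right]_0^1 = - \frac{1}{a + 1}.$$

Integrating with respect to $a$ gives $I(a) = - \log{\left(\frac{4 a}{7} + \frac{4}{7} \right)} + C$.

At $a = \frac{3}{4}$ the integrand is identically $0$, so $I(\frac{3}{4}) = 0$. The closed form gives $0$, hence $C = 0$.

Setting $a = 4$:
$$I = - \log{\left(20 \right)} + \log{\left(7 \right)}.$$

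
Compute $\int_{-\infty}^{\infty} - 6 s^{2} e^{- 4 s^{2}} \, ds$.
$- \frac{3 \sqrt{\pi}}{8}$

Start from the elementary integral
$$J(a) = \int_{-\infty}^{\infty} - 6 e^{- a s^{2}} \, ds = - \frac{6 \sqrt{\pi}}{\sqrt{a}}.$$

Differentiating under the integral sign brings down a factor of $(-s^2)$:
$$\frac{dJ}{da} = \int_{-\infty}^{\infty} 6 s^{2} e^{- a s^{2}} \, ds = \frac{3 \sqrt{\pi}}{a^{\frac{3}{2}}}.$$

The integral on the left is $-I$, so $I = - \frac{3 \sqrt{\pi}}{a^{\frac{3}{2}}}$.

Setting $a = 4$:
$$I = - \frac{3 \sqrt{\pi}}{8}.$$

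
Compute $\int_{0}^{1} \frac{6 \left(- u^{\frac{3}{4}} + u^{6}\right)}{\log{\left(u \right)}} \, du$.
$\log{\left(4096 \right)}$

Consider the one-parameter family: let $I(a) = \int_{0}^{1} \frac{6 \left(u^{6} - u^{a}\right)}{\log{\left(u \right)}} \, du$.

Since $\dfrac{\partial}{\partial a}\,u^{a} = u^{a} \ln u$, the $\ln u$ in the denominator cancels and
$$\frac{dI}{da} = \int_{0}^{1} -6 u^{a} \, du = -6 \left[\frac{u^{a+1}}{a+1}\right]_0^1 = - \frac{6}{a + 1}.$$

Integrating with respect to $a$ gives $I(a) = \log{\left(\frac{117649}{\left(a + 1\right)^{6}} \right)} + C$.

At $a = 6$ the integrand is identically $0$, so $I(6) = 0$. The closed form gives $0$, hence $C = 0$.

Setting $a = \frac{3}{4}$:
$$I = \log{\left(4096 \right)}.$$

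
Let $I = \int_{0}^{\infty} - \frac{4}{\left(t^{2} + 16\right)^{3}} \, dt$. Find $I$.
$- \frac{3 \pi}{4096}$

Begin with the known result
$$J(a) = \int_{0}^{\infty} - \frac{4}{a^{2} + t^{2}} \, dt = - \frac{2 \pi}{a}.$$

Differentiating under the integral sign with respect to $a$,
$$\frac{dJ}{da} = \int_{0}^{\infty} \frac{8 a}{\left(a^{2} + t^{2}\right)^{2}} \, dt = \frac{2 \pi}{a^{2}},$$
so $\int_{0}^{\infty} - \frac{4}{\left(a^{2} + t^{2}\right)^{2}} \, dt = - \frac{\pi}{a^{3}}$.

Repeating — each differentiation of $1/(t^2+a^2)^j$ produces $-2ja/(t^2+a^2)^{j+1}$ — and dividing through by $-2ja$ at each step yields, after $2$ differentiations in total,
$$\int_{0}^{\infty} - \frac{4}{\left(a^{2} + t^{2}\right)^{3}} \, dt = - \frac{3 \pi}{4 a^{5}}.$$

Setting $a = 4$:
$$I = - \frac{3 \pi}{4096}.$$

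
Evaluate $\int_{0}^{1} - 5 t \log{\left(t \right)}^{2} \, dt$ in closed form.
$- \frac{5}{4}$

Consider the simpler parametrised integral
$$J(a) = \int_{0}^{1} - 5 t^{a} \, dt = - \frac{5}{a + 1}.$$

Differentiating under the integral sign brings down a factor of $\ln t$:
$$\frac{dJ}{da} = \int_{0}^{1} - 5 t^{a} \log{\left(t \right)} \, dt = \frac{5}{\left(a + 1\right)^{2}}.$$

Repeating twice in total — each differentiation brings down another $\ln t$ — gives
$$\frac{d^{2}J}{da^{2}} = \int_{0}^{1} - 5 t^{a} \log{\left(t \right)}^{2} \, dt = - \frac{10}{\left(a + 1\right)^{3}},$$
and the integrand here is exactly the target integrand, so $I = - \frac{10}{\left(a + 1\right)^{3}}$.

Setting $a = 1$:
$$I = - \frac{5}{4}.$$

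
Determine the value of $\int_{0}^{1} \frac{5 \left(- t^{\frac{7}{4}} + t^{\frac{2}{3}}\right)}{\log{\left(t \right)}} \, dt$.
$\log{\left(\frac{3200000}{39135393} \right)}$

Replace the exponent $\frac{2}{3}$ by a parameter $a$: let $I(a) = \int_{0}^{1} \frac{5 \left(- t^{\frac{7}{4}} + t^{a}\right)}{\log{\left(t \right)}} \, dt$.

Since $\dfrac{\partial}{\partial a}\,t^{a} = t^{a} \ln t$, the $\ln t$ in the denominator cancels and
$$\frac{dI}{da} = \int_{0}^{1} 5 t^{a} \, dt = 5 \left[\frac{t^{a+1}}{a+1}\right]_0^1 = \frac{5}{a + 1}.$$

Integrating with respect to $a$ gives $I(a) = \log{\left(\frac{1024 \left(a + 1\right)^{5}}{161051} \right)} + C$.

At $a = \frac{7}{4}$ the integrand is identically $0$, so $I(\frac{7}{4}) = 0$. The closed form gives $0$, hence $C = 0$.

Setting $a = \frac{2}{3}$:
$$I = \log{\left(\frac{3200000}{39135393} \right)}.$$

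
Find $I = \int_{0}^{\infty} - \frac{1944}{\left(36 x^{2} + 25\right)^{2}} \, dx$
$- \frac{81 \pi}{125}$

Start from the standard arctangent integral
$$J(a) = \int_{0}^{\infty} - \frac{3}{2 \left(a^{2} + x^{2}\right)} \, dx = - \frac{3 \pi}{4 a}.$$

Differentiating under the integral sign with respect to $a$,
$$\frac{dJ}{da} = \int_{0}^{\infty} \frac{3 a}{\left(a^{2} + x^{2}\right)^{2}} \, dx = \frac{3 \pi}{4 a^{2}},$$
so $\int_{0}^{\infty} - \frac{3}{2 \left(a^{2} + x^{2}\right)^{2}} \, dx = - \frac{3 \pi}{8 a^{3}}$.

Setting $a = \frac{5}{6}$:
$$I = - \frac{81 \pi}{125}.$$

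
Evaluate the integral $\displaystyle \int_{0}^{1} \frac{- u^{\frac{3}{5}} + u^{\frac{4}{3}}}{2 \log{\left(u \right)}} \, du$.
$\log{\left(\frac{\sqrt{210}}{12} \right)}$

Consider the one-parameter family: let $I(a) = \int_{0}^{1} \frac{u^{\frac{4}{3}} - u^{a}}{2 \log{\left(u \right)}} \, du$.

Since $\dfrac{\partial}{\partial a}\,u^{a} = u^{a} \ln u$, the $\ln u$ in the denominator cancels and
$$\frac{dI}{da} = \int_{0}^{1} - \frac{1}{2} u^{a} \, du = - \frac{1}{2} \left[\frac{u^{a+1}}{a+1}\right]_0^1 = - \frac{1}{2 a + 2}.$$

Integrating with respect to $a$ gives $I(a) = - \frac{\log{\left(a + 1 \right)}}{2} - \frac{\log{\left(3 \right)}}{2} + \frac{\log{\left(7 \right)}}{2} + C$.

At $a = \frac{4}{3}$ the integrand is identically $0$, so $I(\frac{4}{3}) = 0$. The closed form gives $0$, hence $C = 0$.

Setting $a = \frac{3}{5}$:
$$I = \log{\left(\frac{\sqrt{210}}{12} \right)}.$$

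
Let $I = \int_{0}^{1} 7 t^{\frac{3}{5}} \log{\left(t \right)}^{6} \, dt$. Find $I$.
$\frac{24609375}{131072}$

Consider the simpler parametrised integral
$$J(a) = \int_{0}^{1} 7 t^{a} \, dt = \frac{7}{a + 1}.$$

Differentiating under the integral sign brings down a factor of $\ln t$:
$$\frac{dJ}{da} = \int_{0}^{1} 7 t^{a} \log{\left(t \right)} \, dt = - \frac{7}{\left(a + 1\right)^{2}}.$$

Repeating $6$ times in total — each differentiation brings down another $\ln t$ — gives
$$\frac{d^{6}J}{da^{6}} = \int_{0}^{1} 7 t^{a} \log{\left(t \right)}^{6} \, dt = \frac{5040}{\left(a + 1\right)^{7}},$$
and the integrand here is exactly the target integrand, so $I = \frac{5040}{\left(a + 1\right)^{7}}$.

Setting $a = \frac{3}{5}$:
$$I = \frac{24609375}{131072}.$$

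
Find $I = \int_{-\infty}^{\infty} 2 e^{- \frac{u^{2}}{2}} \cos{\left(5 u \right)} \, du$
$\frac{2 \sqrt{2} \sqrt{\pi}}{e^{\frac{25}{2}}}$

Treat the cosine frequency as a parameter and define $I(b) = \int_{-\infty}^{\infty} 2 e^{- \frac{u^{2}}{2}} \cos{\left(b u \right)} \, du$.

Differentiating under the integral sign,
$$I'(b) = \int_{-\infty}^{\infty} - 2 u e^{- \frac{u^{2}}{2}} \sin{\left(b u \right)} \, du.$$

Integrate $\int_{-\infty}^{\infty} u \sin(b u)\, e^{- \frac{u^{2}}{2}}\, du$ by parts with $w = \sin(b u)$ and $dv = u\, e^{- \frac{u^{2}}{2}}\, du$, giving $v = - e^{- \frac{u^{2}}{2}}$. The boundary term vanishes and
$$\int_{-\infty}^{\infty} u \sin(b u)\, e^{- \frac{u^{2}}{2}}\, du = b \int_{-\infty}^{\infty} \cos(b u)\, e^{- \frac{u^{2}}{2}}\, du,$$
so $I'(b) = - b\, I(b)$.

This is a separable first-order ODE; solving with the initial condition $I(0) = \int_{-\infty}^{\infty} 2 e^{- \frac{u^{2}}{2}}\,du = 2 \sqrt{2} \sqrt{\pi}$ gives
$$I(b) = 2 \sqrt{2} \sqrt{\pi} e^{- \frac{b^{2}}{2}}.$$

Setting $b = 5$:
$$I = \frac{2 \sqrt{2} \sqrt{\pi}}{e^{\frac{25}{2}}}.$$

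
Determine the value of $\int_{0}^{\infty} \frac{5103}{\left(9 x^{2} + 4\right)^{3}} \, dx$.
$\frac{5103 \pi}{512}$

Begin with the known result
$$J(a) = \int_{0}^{\infty} \frac{7}{a^{2} + x^{2}} \, dx = \frac{7 \pi}{2 a}.$$

Differentiating under the integral sign with respect to $a$,
$$\frac{dJ}{da} = \int_{0}^{\infty} - \frac{14 a}{\left(a^{2} + x^{2}\right)^{2}} \, dx = - \frac{7 \pi}{2 a^{2}},$$
so $\int_{0}^{\infty} \frac{7}{\left(a^{2} + x^{2}\right)^{2}} \, dx = \frac{7 \pi}{4 a^{3}}$.

Repeating — each differentiation of $1/(x^2+a^2)^j$ produces $-2ja/(x^2+a^2)^{j+1}$ — and dividing through by $-2ja$ at each step yields, after $2$ differentiations in total,
$$\int_{0}^{\infty} \frac{7}{\left(a^{2} + x^{2}\right)^{3}} \, dx = \frac{21 \pi}{16 a^{5}}.$$

Setting $a = \frac{2}{3}$:
$$I = \frac{5103 \pi}{512}.$$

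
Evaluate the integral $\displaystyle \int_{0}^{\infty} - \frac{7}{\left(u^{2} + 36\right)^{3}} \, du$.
$- \frac{7 \pi}{41472}$

Recall the elementary integral
$$J(a) = \int_{0}^{\infty} - \frac{7}{a^{2} + u^{2}} \, du = - \frac{7 \pi}{2 a}.$$

Differentiating under the integral sign with respect to $a$,
$$\frac{dJ}{da} = \int_{0}^{\infty} \frac{14 a}{\left(a^{2} + u^{2}\right)^{2}} \, du = \frac{7 \pi}{2 a^{2}},$$
so $\int_{0}^{\infty} - \frac{7}{\left(a^{2} + u^{2}\right)^{2}} \, du = - \frac{7 \pi}{4 a^{3}}$.

Repeating — each differentiation of $1/(u^2+a^2)^j$ produces $-2ja/(u^2+a^2)^{j+1}$ — and dividing through by $-2ja$ at each step yields, after $2$ differentiations in total,
$$\int_{0}^{\infty} - \frac{7}{\left(a^{2} + u^{2}\right)^{3}} \, du = - \frac{21 \pi}{16 a^{5}}.$$

Setting $a = 6$:
$$I = - \frac{7 \pi}{41472}.$$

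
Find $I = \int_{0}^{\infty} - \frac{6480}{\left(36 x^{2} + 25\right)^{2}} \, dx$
$- \frac{54 \pi}{25}$

Recall the elementary integral
$$J(a) = \int_{0}^{\infty} - \frac{5}{a^{2} + x^{2}} \, dx = - \frac{5 \pi}{2 a}.$$

Differentiating under the integral sign with respect to $a$,
$$\frac{dJ}{da} = \int_{0}^{\infty} \frac{10 a}{\left(a^{2} + x^{2}\right)^{2}} \, dx = \frac{5 \pi}{2 a^{2}},$$
so $\int_{0}^{\infty} - \frac{5}{\left(a^{2} + x^{2}\right)^{2}} \, dx = - \frac{5 \pi}{4 a^{3}}$.

Setting $a = \frac{5}{6}$:
$$I = - \frac{54 \pi}{25}.$$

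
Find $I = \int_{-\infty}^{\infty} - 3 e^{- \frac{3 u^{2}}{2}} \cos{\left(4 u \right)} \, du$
$- \frac{\sqrt{6} \sqrt{\pi}}{e^{\frac{8}{3}}}$

Treat the cosine frequency as a parameter and define $I(b) = \int_{-\infty}^{\infty} - 3 e^{- \frac{3 u^{2}}{2}} \cos{\left(b u \right)} \, du$.

Differentiating under the integral sign,
$$I'(b) = \int_{-\infty}^{\infty} 3 u e^{- \frac{3 u^{2}}{2}} \sin{\left(b u \right)} \, du.$$

Integrate $\int_{-\infty}^{\infty} u \sin(b u)\, e^{- \frac{3 u^{2}}{2}}\, du$ by parts with $w = \sin(b u)$ and $dv = u\, e^{- \frac{3 u^{2}}{2}}\, du$, giving $v = - \frac{e^{- \frac{3 u^{2}}{2}}}{3}$. The boundary term vanishes and
$$\int_{-\infty}^{\infty} u \sin(b u)\, e^{- \frac{3 u^{2}}{2}}\, du = \frac{b}{3} \int_{-\infty}^{\infty} \cos(b u)\, e^{- \frac{3 u^{2}}{2}}\, du,$$
so $I'(b) = - \frac{b}{3}\, I(b)$.

This is a separable first-order ODE; solving with the initial condition $I(0) = \int_{-\infty}^{\infty} - 3 e^{- \frac{3 u^{2}}{2}}\,du = - \sqrt{6} \sqrt{\pi}$ gives
$$I(b) = - \sqrt{6} \sqrt{\pi} e^{- \frac{b^{2}}{6}}.$$

Setting $b = 4$:
$$I = - \frac{\sqrt{6} \sqrt{\pi}}{e^{\frac{8}{3}}}.$$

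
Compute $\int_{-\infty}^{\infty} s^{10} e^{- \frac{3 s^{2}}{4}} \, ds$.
$\frac{2240 \sqrt{3} \sqrt{\pi}}{27}$

Start from the elementary integral
$$J(a) = \int_{-\infty}^{\infty} e^{- a s^{2}} \, ds = \frac{\sqrt{\pi}}{\sqrt{a}}.$$

Differentiating under the integral sign brings down a factor of $(-s^2)$:
$$\frac{dJ}{da} = \int_{-\infty}^{\infty} - s^{2} e^{- a s^{2}} \, ds = - \frac{\sqrt{\pi}}{2 a^{\frac{3}{2}}}.$$

Repeating $5$ times in total — each differentiation brings down another $(-s^2)$ — gives
$$\frac{d^{5}J}{da^{5}} = \int_{-\infty}^{\infty} - s^{10} e^{- a s^{2}} \, ds = - \frac{945 \sqrt{\pi}}{32 a^{\frac{11}{2}}},$$
and the integrand here is $(-1)^{5}$ times the target integrand, so $I = (-1)^{5}\,\frac{d^{5}J}{da^{5}} = \frac{945 \sqrt{\pi}}{32 a^{\frac{11}{2}}}$.

Setting $a = \frac{3}{4}$:
$$I = \frac{2240 \sqrt{3} \sqrt{\pi}}{27}.$$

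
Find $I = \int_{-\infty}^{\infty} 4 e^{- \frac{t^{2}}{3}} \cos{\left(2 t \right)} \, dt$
$\frac{4 \sqrt{3} \sqrt{\pi}}{e^{3}}$

Let $b$ denote the cosine frequency and define $I(b) = \int_{-\infty}^{\infty} 4 e^{- \frac{t^{2}}{3}} \cos{\left(b t \right)} \, dt$.

Differentiating under the integral sign,
$$I'(b) = \int_{-\infty}^{\infty} - 4 t e^{- \frac{t^{2}}{3}} \sin{\left(b t \right)} \, dt.$$

Integrate $\int_{-\infty}^{\infty} t \sin(b t)\, e^{- \frac{t^{2}}{3}}\, dt$ by parts with $u = \sin(b t)$ and $dv = t\, e^{- \frac{t^{2}}{3}}\, dt$, giving $v = - \frac{3 e^{- \frac{t^{2}}{3}}}{2}$. The boundary term vanishes and
$$\int_{-\infty}^{\infty} t \sin(b t)\, e^{- \frac{t^{2}}{3}}\, dt = \frac{3 b}{2} \int_{-\infty}^{\infty} \cos(b t)\, e^{- \frac{t^{2}}{3}}\, dt,$$
so $I'(b) = - \frac{3 b}{2}\, I(b)$.

This is a separable first-order ODE; solving with the initial condition $I(0) = \int_{-\infty}^{\infty} 4 e^{- \frac{t^{2}}{3}}\,dt = 4 \sqrt{3} \sqrt{\pi}$ gives
$$I(b) = 4 \sqrt{3} \sqrt{\pi} e^{- \frac{3 b^{2}}{4}}.$$

Setting $b = 2$:
$$I = \frac{4 \sqrt{3} \sqrt{\pi}}{e^{3}}.$$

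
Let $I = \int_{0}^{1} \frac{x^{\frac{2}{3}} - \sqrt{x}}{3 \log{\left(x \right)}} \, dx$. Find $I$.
$\log{\left(\frac{\sqrt[3]{30}}{3} \right)}$

Introduce a parameter $a$ in the exponent: let $I(a) = \int_{0}^{1} \frac{- \sqrt{x} + x^{a}}{3 \log{\left(x \right)}} \, dx$.

Since $\dfrac{\partial}{\partial a}\,x^{a} = x^{a} \ln x$, the $\ln x$ in the denominator cancels and
$$\frac{dI}{da} = \int_{0}^{1} \frac{1}{3} x^{a} \, dx = \frac{1}{3} \left[\frac{x^{a+1}}{a+1}\right]_0^1 = \frac{1}{3 \left(a + 1\right)}.$$

Integrating with respect to $a$ gives $I(a) = \frac{\log{\left(a + 1 \right)}}{3} - \frac{\log{\left(3 \right)}}{3} + \frac{\log{\left(2 \right)}}{3} + C$.

At $a = \frac{1}{2}$ the integrand is identically $0$, so $I(\frac{1}{2}) = 0$. The closed form gives $0$, hence $C = 0$.

Setting $a = \frac{2}{3}$:
$$I = \log{\left(\frac{\sqrt[3]{30}}{3} \right)}.$$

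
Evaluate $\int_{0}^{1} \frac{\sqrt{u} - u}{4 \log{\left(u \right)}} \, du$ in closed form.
$- \frac{\log{\left(2 \right)}}{2} + \frac{\log{\left(3 \right)}}{4}$

Introduce a parameter $a$ in the exponent: let $I(a) = \int_{0}^{1} \frac{- u + u^{a}}{4 \log{\left(u \right)}} \, du$.

Since $\dfrac{\partial}{\partial a}\,u^{a} = u^{a} \ln u$, the $\ln u$ in the denominator cancels and
$$\frac{dI}{da} = \int_{0}^{1} \frac{1}{4} u^{a} \, du = \frac{1}{4} \left[\frac{u^{a+1}}{a+1}\right]_0^1 = \frac{1}{4 \left(a + 1\right)}.$$

Integrating with respect to $a$ gives $I(a) = \frac{\log{\left(a + 1 \right)}}{4} - \frac{\log{\left(2 \right)}}{4} + C$.

At $a = 1$ the integrand is identically $0$, so $I(1) = 0$. The closed form gives $0$, hence $C = 0$.

Setting $a = \frac{1}{2}$:
$$I = - \frac{\log{\left(2 \right)}}{2} + \frac{\log{\left(3 \right)}}{4}.$$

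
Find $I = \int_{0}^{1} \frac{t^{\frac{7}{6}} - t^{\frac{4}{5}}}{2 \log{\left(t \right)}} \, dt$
$\log{\left(\frac{\sqrt{390}}{18} \right)}$

Replace the exponent $\frac{7}{6}$ by a parameter $a$: let $I(a) = \int_{0}^{1} \frac{- t^{\frac{4}{5}} + t^{a}}{2 \log{\left(t \right)}} \, dt$.

Since $\dfrac{\partial}{\partial a}\,t^{a} = t^{a} \ln t$, the $\ln t$ in the denominator cancels and
$$\frac{dI}{da} = \int_{0}^{1} \frac{1}{2} t^{a} \, dt = \frac{1}{2} \left[\frac{t^{a+1}}{a+1}\right]_0^1 = \frac{1}{2 \left(a + 1\right)}.$$

Integrating with respect to $a$ gives $I(a) = \frac{\log{\left(a + 1 \right)}}{2} - \log{\left(3 \right)} + \frac{\log{\left(5 \right)}}{2} + C$.

At $a = \frac{4}{5}$ the integrand is identically $0$, so $I(\frac{4}{5}) = 0$. The closed form gives $0$, hence $C = 0$.

Setting $a = \frac{7}{6}$:
$$I = \log{\left(\frac{\sqrt{390}}{18} \right)}.$$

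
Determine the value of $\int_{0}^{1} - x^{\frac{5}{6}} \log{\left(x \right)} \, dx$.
$\frac{36}{121}$

Start from the elementary integral
$$J(a) = \int_{0}^{1} - x^{a} \, dx = - \frac{1}{a + 1}.$$

Differentiating under the integral sign brings down a factor of $\ln x$:
$$\frac{dJ}{da} = \int_{0}^{1} - x^{a} \log{\left(x \right)} \, dx = \frac{1}{\left(a + 1\right)^{2}}.$$

The integral on the left is $I$, so $I = \frac{1}{\left(a + 1\right)^{2}}$.

Setting $a = \frac{5}{6}$:
$$I = \frac{36}{121}.$$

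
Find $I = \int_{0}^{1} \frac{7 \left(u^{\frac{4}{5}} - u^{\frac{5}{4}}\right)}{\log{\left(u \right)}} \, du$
$- \log{\left(\frac{78125}{16384} \right)}$

Introduce a parameter $a$ in the exponent: let $I(a) = \int_{0}^{1} \frac{7 \left(u^{\frac{4}{5}} - u^{a}\right)}{\log{\left(u \right)}} \, du$.

Since $\dfrac{\partial}{\partial a}\,u^{a} = u^{a} \ln u$, the $\ln u$ in the denominator cancels and
$$\frac{dI}{da} = \int_{0}^{1} -7 u^{a} \, du = -7 \left[\frac{u^{a+1}}{a+1}\right]_0^1 = - \frac{7}{a + 1}.$$

Integrating with respect to $a$ gives $I(a) = - \log{\left(\frac{78125 \left(a + 1\right)^{7}}{4782969} \right)} + C$.

At $a = \frac{4}{5}$ the integrand is identically $0$, so $I(\frac{4}{5}) = 0$. The closed form gives $0$, hence $C = 0$.

Setting $a = \frac{5}{4}$:
$$I = - \log{\left(\frac{78125}{16384} \right)}.$$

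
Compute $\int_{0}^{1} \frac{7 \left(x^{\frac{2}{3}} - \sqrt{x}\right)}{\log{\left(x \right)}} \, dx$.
$- \log{\left(\frac{4782969}{10000000} \right)}$

Replace the exponent $\frac{1}{2}$ by a parameter $a$: let $I(a) = \int_{0}^{1} \frac{7 \left(x^{\frac{2}{3}} - x^{a}\right)}{\log{\left(x \right)}} \, dx$.

Since $\dfrac{\partial}{\partial a}\,x^{a} = x^{a} \ln x$, the $\ln x$ in the denominator cancels and
$$\frac{dI}{da} = \int_{0}^{1} -7 x^{a} \, dx = -7 \left[\frac{x^{a+1}}{a+1}\right]_0^1 = - \frac{7}{a + 1}.$$

Integrating with respect to $a$ gives $I(a) = - \log{\left(\frac{2187 \left(a + 1\right)^{7}}{78125} \right)} + C$.

At $a = \frac{2}{3}$ the integrand is identically $0$, so $I(\frac{2}{3}) = 0$. The closed form gives $0$, hence $C = 0$.

Setting $a = \frac{1}{2}$:
$$I = - \log{\left(\frac{4782969}{10000000} \right)}.$$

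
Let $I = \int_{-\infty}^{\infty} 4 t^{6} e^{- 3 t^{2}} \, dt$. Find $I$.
$\frac{5 \sqrt{3} \sqrt{\pi}}{54}$

Consider the simpler parametrised integral
$$J(a) = \int_{-\infty}^{\infty} 4 e^{- a t^{2}} \, dt = \frac{4 \sqrt{\pi}}{\sqrt{a}}.$$

Differentiating under the integral sign brings down a factor of $(-t^2)$:
$$\frac{dJ}{da} = \int_{-\infty}^{\infty} - 4 t^{2} e^{- a t^{2}} \, dt = - \frac{2 \sqrt{\pi}}{a^{\frac{3}{2}}}.$$

Repeating $3$ times in total — each differentiation brings down another $(-t^2)$ — gives
$$\frac{d^{3}J}{da^{3}} = \int_{-\infty}^{\infty} - 4 t^{6} e^{- a t^{2}} \, dt = - \frac{15 \sqrt{\pi}}{2 a^{\frac{7}{2}}},$$
and the integrand here is $(-1)^{3}$ times the target integrand, so $I = (-1)^{3}\,\frac{d^{3}J}{da^{3}} = \frac{15 \sqrt{\pi}}{2 a^{\frac{7}{2}}}$.

Setting $a = 3$:
$$I = \frac{5 \sqrt{3} \sqrt{\pi}}{54}.$$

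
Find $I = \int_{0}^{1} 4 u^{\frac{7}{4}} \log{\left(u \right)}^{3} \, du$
$- \frac{6144}{14641}$

Consider the simpler parametrised integral
$$J(a) = \int_{0}^{1} 4 u^{a} \, du = \frac{4}{a + 1}.$$

Differentiating under the integral sign brings down a factor of $\ln u$:
$$\frac{dJ}{da} = \int_{0}^{1} 4 u^{a} \log{\left(u \right)} \, du = - \frac{4}{\left(a + 1\right)^{2}}.$$

Repeating $3$ times in total — each differentiation brings down another $\ln u$ — gives
$$\frac{d^{3}J}{da^{3}} = \int_{0}^{1} 4 u^{a} \log{\left(u \right)}^{3} \, du = - \frac{24}{\left(a + 1\right)^{4}},$$
and the integrand here is exactly the target integrand, so $I = - \frac{24}{\left(a + 1\right)^{4}}$.

Setting $a = \frac{7}{4}$:
$$I = - \frac{6144}{14641}.$$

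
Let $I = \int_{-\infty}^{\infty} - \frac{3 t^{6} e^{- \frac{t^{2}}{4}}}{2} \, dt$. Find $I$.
$- 360 \sqrt{\pi}$

Begin with the known integral
$$J(a) = \int_{-\infty}^{\infty} - \frac{3 e^{- a t^{2}}}{2} \, dt = - \frac{3 \sqrt{\pi}}{2 \sqrt{a}}.$$

Differentiating under the integral sign brings down a factor of $(-t^2)$:
$$\frac{dJ}{da} = \int_{-\infty}^{\infty} \frac{3 t^{2} e^{- a t^{2}}}{2} \, dt = \frac{3 \sqrt{\pi}}{4 a^{\frac{3}{2}}}.$$

Repeating $3$ times in total — each differentiation brings down another $(-t^2)$ — gives
$$\frac{d^{3}J}{da^{3}} = \int_{-\infty}^{\infty} \frac{3 t^{6} e^{- a t^{2}}}{2} \, dt = \frac{45 \sqrt{\pi}}{16 a^{\frac{7}{2}}},$$
and the integrand here is $(-1)^{3}$ times the target integrand, so $I = (-1)^{3}\,\frac{d^{3}J}{da^{3}} = - \frac{45 \sqrt{\pi}}{16 a^{\frac{7}{2}}}$.

Setting $a = \frac{1}{4}$:
$$I = - 360 \sqrt{\pi}.$$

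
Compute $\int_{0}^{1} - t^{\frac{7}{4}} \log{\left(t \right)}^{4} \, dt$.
$- \frac{24576}{161051}$

Start from the elementary integral
$$J(a) = \int_{0}^{1} - t^{a} \, dt = - \frac{1}{a + 1}.$$

Differentiating under the integral sign brings down a factor of $\ln t$:
$$\frac{dJ}{da} = \int_{0}^{1} - t^{a} \log{\left(t \right)} \, dt = \frac{1}{\left(a + 1\right)^{2}}.$$

Repeating $4$ times in total — each differentiation brings down another $\ln t$ — gives
$$\frac{d^{4}J}{da^{4}} = \int_{0}^{1} - t^{a} \log{\left(t \right)}^{4} \, dt = - \frac{24}{\left(a + 1\right)^{5}},$$
and the integrand here is exactly the target integrand, so $I = - \frac{24}{\left(a + 1\right)^{5}}$.

Setting $a = \frac{7}{4}$:
$$I = - \frac{24576}{161051}.$$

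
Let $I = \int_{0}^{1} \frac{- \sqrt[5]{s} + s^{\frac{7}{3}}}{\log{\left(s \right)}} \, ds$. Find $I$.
$- \log{\left(\frac{9}{25} \right)}$

Consider the one-parameter family: let $I(a) = \int_{0}^{1} \frac{s^{\frac{7}{3}} - s^{a}}{\log{\left(s \right)}} \, ds$.

Since $\dfrac{\partial}{\partial a}\,s^{a} = s^{a} \ln s$, the $\ln s$ in the denominator cancels and
$$\frac{dI}{da} = \int_{0}^{1} -1 s^{a} \, ds = -1 \left[\frac{s^{a+1}}{a+1}\right]_0^1 = - \frac{1}{a + 1}.$$

Integrating with respect to $a$ gives $I(a) = - \log{\left(\frac{3 a}{10} + \frac{3}{10} \right)} + C$.

At $a = \frac{7}{3}$ the integrand is identically $0$, so $I(\frac{7}{3}) = 0$. The closed form gives $0$, hence $C = 0$.

Setting $a = \frac{1}{5}$:
$$I = - \log{\left(\frac{9}{25} \right)}.$$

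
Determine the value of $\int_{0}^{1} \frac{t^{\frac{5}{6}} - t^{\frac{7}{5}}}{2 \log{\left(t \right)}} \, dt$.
$- \log{\left(12 \right)} + \frac{\log{\left(110 \right)}}{2}$

Consider the one-parameter family: let $I(a) = \int_{0}^{1} \frac{- t^{\frac{7}{5}} + t^{a}}{2 \log{\left(t \right)}} \, dt$.

Since $\dfrac{\partial}{\partial a}\,t^{a} = t^{a} \ln t$, the $\ln t$ in the denominator cancels and
$$\frac{dI}{da} = \int_{0}^{1} \frac{1}{2} t^{a} \, dt = \frac{1}{2} \left[\frac{t^{a+1}}{a+1}\right]_0^1 = \frac{1}{2 \left(a + 1\right)}.$$

Integrating with respect to $a$ gives $I(a) = \log{\left(\frac{\sqrt{15} \sqrt{a + 1}}{6} \right)} + C$.

At $a = \frac{7}{5}$ the integrand is identically $0$, so $I(\frac{7}{5}) = 0$. The closed form gives $0$, hence $C = 0$.

Setting $a = \frac{5}{6}$:
$$I = - \log{\left(12 \right)} + \frac{\log{\left(110 \right)}}{2}.$$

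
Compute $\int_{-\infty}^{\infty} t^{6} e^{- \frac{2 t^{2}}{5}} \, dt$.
$\frac{1875 \sqrt{10} \sqrt{\pi}}{128}$

Begin with the known integral
$$J(a) = \int_{-\infty}^{\infty} e^{- a t^{2}} \, dt = \frac{\sqrt{\pi}}{\sqrt{a}}.$$

Differentiating under the integral sign brings down a factor of $(-t^2)$:
$$\frac{dJ}{da} = \int_{-\infty}^{\infty} - t^{2} e^{- a t^{2}} \, dt = - \frac{\sqrt{\pi}}{2 a^{\frac{3}{2}}}.$$

Repeating $3$ times in total — each differentiation brings down another $(-t^2)$ — gives
$$\frac{d^{3}J}{da^{3}} = \int_{-\infty}^{\infty} - t^{6} e^{- a t^{2}} \, dt = - \frac{15 \sqrt{\pi}}{8 a^{\frac{7}{2}}},$$
and the integrand here is $(-1)^{3}$ times the target integrand, so $I = (-1)^{3}\,\frac{d^{3}J}{da^{3}} = \frac{15 \sqrt{\pi}}{8 a^{\frac{7}{2}}}$.

Setting $a = \frac{2}{5}$:
$$I = \frac{1875 \sqrt{10} \sqrt{\pi}}{128}.$$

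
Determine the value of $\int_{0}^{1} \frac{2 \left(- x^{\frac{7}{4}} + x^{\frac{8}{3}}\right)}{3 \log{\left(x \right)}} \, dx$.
$\log{\left(\frac{2 \sqrt[3]{6}}{3} \right)}$

Introduce a parameter $a$ in the exponent: let $I(a) = \int_{0}^{1} \frac{2 \left(x^{\frac{8}{3}} - x^{a}\right)}{3 \log{\left(x \right)}} \, dx$.

Since $\dfrac{\partial}{\partial a}\,x^{a} = x^{a} \ln x$, the $\ln x$ in the denominator cancels and
$$\frac{dI}{da} = \int_{0}^{1} - \frac{2}{3} x^{a} \, dx = - \frac{2}{3} \left[\frac{x^{a+1}}{a+1}\right]_0^1 = - \frac{2}{3 a + 3}.$$

Integrating with respect to $a$ gives $I(a) = - \frac{2 \log{\left(a + 1 \right)}}{3} - \frac{2 \log{\left(3 \right)}}{3} + \frac{2 \log{\left(11 \right)}}{3} + C$.

At $a = \frac{8}{3}$ the integrand is identically $0$, so $I(\frac{8}{3}) = 0$. The closed form gives $0$, hence $C = 0$.

Setting $a = \frac{7}{4}$:
$$I = \log{\left(\frac{2 \sqrt[3]{6}}{3} \right)}.$$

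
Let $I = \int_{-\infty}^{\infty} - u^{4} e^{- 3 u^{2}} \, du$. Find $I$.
$- \frac{\sqrt{3} \sqrt{\pi}}{36}$

Consider the simpler parametrised integral
$$J(a) = \int_{-\infty}^{\infty} - e^{- a u^{2}} \, du = - \frac{\sqrt{\pi}}{\sqrt{a}}.$$

Differentiating under the integral sign brings down a factor of $(-u^2)$:
$$\frac{dJ}{da} = \int_{-\infty}^{\infty} u^{2} e^{- a u^{2}} \, du = \frac{\sqrt{\pi}}{2 a^{\frac{3}{2}}}.$$

Repeating twice in total — each differentiation brings down another $(-u^2)$ — gives
$$\frac{d^{2}J}{da^{2}} = \int_{-\infty}^{\infty} - u^{4} e^{- a u^{2}} \, du = - \frac{3 \sqrt{\pi}}{4 a^{\frac{5}{2}}},$$
and the integrand here is exactly the target integrand, so $I = - \frac{3 \sqrt{\pi}}{4 a^{\frac{5}{2}}}$.

Setting $a = 3$:
$$I = - \frac{\sqrt{3} \sqrt{\pi}}{36}.$$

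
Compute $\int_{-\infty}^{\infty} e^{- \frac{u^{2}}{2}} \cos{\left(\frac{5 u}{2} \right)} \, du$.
$\frac{\sqrt{2} \sqrt{\pi}}{e^{\frac{25}{8}}}$

Let $b$ denote the cosine frequency and define $I(b) = \int_{-\infty}^{\infty} e^{- \frac{u^{2}}{2}} \cos{\left(b u \right)} \, du$.

Differentiating under the integral sign,
$$I'(b) = \int_{-\infty}^{\infty} - u e^{- \frac{u^{2}}{2}} \sin{\left(b u \right)} \, du.$$

Integrate $\int_{-\infty}^{\infty} u \sin(b u)\, e^{- \frac{u^{2}}{2}}\, du$ by parts with $w = \sin(b u)$ and $dv = u\, e^{- \frac{u^{2}}{2}}\, du$, giving $v = - e^{- \frac{u^{2}}{2}}$. The boundary term vanishes and
$$\int_{-\infty}^{\infty} u \sin(b u)\, e^{- \frac{u^{2}}{2}}\, du = b \int_{-\infty}^{\infty} \cos(b u)\, e^{- \frac{u^{2}}{2}}\, du,$$
so $I'(b) = - b\, I(b)$.

This is a separable first-order ODE; solving with the initial condition $I(0) = \int_{-\infty}^{\infty} e^{- \frac{u^{2}}{2}}\,du = \sqrt{2} \sqrt{\pi}$ gives
$$I(b) = \sqrt{2} \sqrt{\pi} e^{- \frac{b^{2}}{2}}.$$

Setting $b = \frac{5}{2}$:
$$I = \frac{\sqrt{2} \sqrt{\pi}}{e^{\frac{25}{8}}}.$$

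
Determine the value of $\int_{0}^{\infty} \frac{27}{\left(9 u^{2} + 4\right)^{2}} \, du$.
$\frac{9 \pi}{32}$

Recall the elementary integral
$$J(a) = \int_{0}^{\infty} \frac{1}{3 \left(a^{2} + u^{2}\right)} \, du = \frac{\pi}{6 a}.$$

Differentiating under the integral sign with respect to $a$,
$$\frac{dJ}{da} = \int_{0}^{\infty} - \frac{2 a}{3 \left(a^{2} + u^{2}\right)^{2}} \, du = - \frac{\pi}{6 a^{2}},$$
so $\int_{0}^{\infty} \frac{1}{3 \left(a^{2} + u^{2}\right)^{2}} \, du = \frac{\pi}{12 a^{3}}$.

Setting $a = \frac{2}{3}$:
$$I = \frac{9 \pi}{32}.$$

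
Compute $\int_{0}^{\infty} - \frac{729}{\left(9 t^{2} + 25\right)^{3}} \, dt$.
$- \frac{729 \pi}{50000}$

Recall the elementary integral
$$J(a) = \int_{0}^{\infty} - \frac{1}{a^{2} + t^{2}} \, dt = - \frac{\pi}{2 a}.$$

Differentiating under the integral sign with respect to $a$,
$$\frac{dJ}{da} = \int_{0}^{\infty} \frac{2 a}{\left(a^{2} + t^{2}\right)^{2}} \, dt = \frac{\pi}{2 a^{2}},$$
so $\int_{0}^{\infty} - \frac{1}{\left(a^{2} + t^{2}\right)^{2}} \, dt = - \frac{\pi}{4 a^{3}}$.

Repeating — each differentiation of $1/(t^2+a^2)^j$ produces $-2ja/(t^2+a^2)^{j+1}$ — and dividing through by $-2ja$ at each step yields, after $2$ differentiations in total,
$$\int_{0}^{\infty} - \frac{1}{\left(a^{2} + t^{2}\right)^{3}} \, dt = - \frac{3 \pi}{16 a^{5}}.$$

Setting $a = \frac{5}{3}$:
$$I = - \frac{729 \pi}{50000}.$$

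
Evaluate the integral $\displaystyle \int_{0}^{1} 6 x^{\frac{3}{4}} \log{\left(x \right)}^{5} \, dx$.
$- \frac{2949120}{117649}$

Start from the elementary integral
$$J(a) = \int_{0}^{1} 6 x^{a} \, dx = \frac{6}{a + 1}.$$

Differentiating under the integral sign brings down a factor of $\ln x$:
$$\frac{dJ}{da} = \int_{0}^{1} 6 x^{a} \log{\left(x \right)} \, dx = - \frac{6}{\left(a + 1\right)^{2}}.$$

Repeating $5$ times in total — each differentiation brings down another $\ln x$ — gives
$$\frac{d^{5}J}{da^{5}} = \int_{0}^{1} 6 x^{a} \log{\left(x \right)}^{5} \, dx = - \frac{720}{\left(a + 1\right)^{6}},$$
and the integrand here is exactly the target integrand, so $I = - \frac{720}{\left(a + 1\right)^{6}}$.

Setting $a = \frac{3}{4}$:
$$I = - \frac{2949120}{117649}.$$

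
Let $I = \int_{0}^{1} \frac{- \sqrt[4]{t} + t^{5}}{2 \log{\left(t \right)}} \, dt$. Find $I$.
$\log{\left(\frac{2 \sqrt{30}}{5} \right)}$

Consider the one-parameter family: let $I(a) = \int_{0}^{1} \frac{- \sqrt[4]{t} + t^{a}}{2 \log{\left(t \right)}} \, dt$.

Since $\dfrac{\partial}{\partial a}\,t^{a} = t^{a} \ln t$, the $\ln t$ in the denominator cancels and
$$\frac{dI}{da} = \int_{0}^{1} \frac{1}{2} t^{a} \, dt = \frac{1}{2} \left[\frac{t^{a+1}}{a+1}\right]_0^1 = \frac{1}{2 \left(a + 1\right)}.$$

Integrating with respect to $a$ gives $I(a) = \frac{\log{\left(a + 1 \right)}}{2} - \frac{\log{\left(5 \right)}}{2} + \log{\left(2 \right)} + C$.

At $a = \frac{1}{4}$ the integrand is identically $0$, so $I(\frac{1}{4}) = 0$. The closed form gives $0$, hence $C = 0$.

Setting $a = 5$:
$$I = \log{\left(\frac{2 \sqrt{30}}{5} \right)}.$$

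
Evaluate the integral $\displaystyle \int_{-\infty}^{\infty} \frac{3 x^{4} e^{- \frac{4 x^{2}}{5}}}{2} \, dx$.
$\frac{225 \sqrt{5} \sqrt{\pi}}{256}$

Begin with the known integral
$$J(a) = \int_{-\infty}^{\infty} \frac{3 e^{- a x^{2}}}{2} \, dx = \frac{3 \sqrt{\pi}}{2 \sqrt{a}}.$$

Differentiating under the integral sign brings down a factor of $(-x^2)$:
$$\frac{dJ}{da} = \int_{-\infty}^{\infty} - \frac{3 x^{2} e^{- a x^{2}}}{2} \, dx = - \frac{3 \sqrt{\pi}}{4 a^{\frac{3}{2}}}.$$

Repeating twice in total — each differentiation brings down another $(-x^2)$ — gives
$$\frac{d^{2}J}{da^{2}} = \int_{-\infty}^{\infty} \frac{3 x^{4} e^{- a x^{2}}}{2} \, dx = \frac{9 \sqrt{\pi}}{8 a^{\frac{5}{2}}},$$
and the integrand here is exactly the target integrand, so $I = \frac{9 \sqrt{\pi}}{8 a^{\frac{5}{2}}}$.

Setting $a = \frac{4}{5}$:
$$I = \frac{225 \sqrt{5} \sqrt{\pi}}{256}.$$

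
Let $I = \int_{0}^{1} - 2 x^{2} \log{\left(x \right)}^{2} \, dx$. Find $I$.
$- \frac{4}{27}$

Begin with the known integral
$$J(a) = \int_{0}^{1} - 2 x^{a} \, dx = - \frac{2}{a + 1}.$$

Differentiating under the integral sign brings down a factor of $\ln x$:
$$\frac{dJ}{da} = \int_{0}^{1} - 2 x^{a} \log{\left(x \right)} \, dx = \frac{2}{\left(a + 1\right)^{2}}.$$

Repeating twice in total — each differentiation brings down another $\ln x$ — gives
$$\frac{d^{2}J}{da^{2}} = \int_{0}^{1} - 2 x^{a} \log{\left(x \right)}^{2} \, dx = - \frac{4}{\left(a + 1\right)^{3}},$$
and the integrand here is exactly the target integrand, so $I = - \frac{4}{\left(a + 1\right)^{3}}$.

Setting $a = 2$:
$$I = - \frac{4}{27}.$$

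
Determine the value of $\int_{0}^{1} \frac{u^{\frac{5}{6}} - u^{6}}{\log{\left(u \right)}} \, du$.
$- \log{\left(42 \right)} + \log{\left(11 \right)}$

Replace the exponent $6$ by a parameter $a$: let $I(a) = \int_{0}^{1} \frac{u^{\frac{5}{6}} - u^{a}}{\log{\left(u \right)}} \, du$.

Since $\dfrac{\partial}{\partial a}\,u^{a} = u^{a} \ln u$, the $\ln u$ in the denominator cancels and
$$\frac{dI}{da} = \int_{0}^{1} -1 u^{a} \, du = -1 \left[\frac{u^{a+1}}{a+1}\right]_0^1 = - \frac{1}{a + 1}.$$

Integrating with respect to $a$ gives $I(a) = - \log{\left(\frac{6 a}{11} + \frac{6}{11} \right)} + C$.

At $a = \frac{5}{6}$ the integrand is identically $0$, so $I(\frac{5}{6}) = 0$. The closed form gives $0$, hence $C = 0$.

Setting $a = 6$:
$$I = - \log{\left(42 \right)} + \log{\left(11 \right)}.$$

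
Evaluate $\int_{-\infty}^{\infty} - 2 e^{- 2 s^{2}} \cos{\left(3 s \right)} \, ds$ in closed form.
$- \frac{\sqrt{2} \sqrt{\pi}}{e^{\frac{9}{8}}}$

Define $I(b) = \int_{-\infty}^{\infty} - 2 e^{- 2 s^{2}} \cos{\left(b s \right)} \, ds$.

Differentiating under the integral sign,
$$I'(b) = \int_{-\infty}^{\infty} 2 s e^{- 2 s^{2}} \sin{\left(b s \right)} \, ds.$$

Integrate $\int_{-\infty}^{\infty} s \sin(b s)\, e^{- 2 s^{2}}\, ds$ by parts with $u = \sin(b s)$ and $dv = s\, e^{- 2 s^{2}}\, ds$, giving $v = - \frac{e^{- 2 s^{2}}}{4}$. The boundary term vanishes and
$$\int_{-\infty}^{\infty} s \sin(b s)\, e^{- 2 s^{2}}\, ds = \frac{b}{4} \int_{-\infty}^{\infty} \cos(b s)\, e^{- 2 s^{2}}\, ds,$$
so $I'(b) = - \frac{b}{4}\, I(b)$.

This is a separable first-order ODE; solving with the initial condition $I(0) = \int_{-\infty}^{\infty} - 2 e^{- 2 s^{2}}\,ds = - \sqrt{2} \sqrt{\pi}$ gives
$$I(b) = - \sqrt{2} \sqrt{\pi} e^{- \frac{b^{2}}{8}}.$$

Setting $b = 3$:
$$I = - \frac{\sqrt{2} \sqrt{\pi}}{e^{\frac{9}{8}}}.$$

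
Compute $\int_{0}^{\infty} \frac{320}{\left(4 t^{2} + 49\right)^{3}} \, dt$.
$\frac{30 \pi}{16807}$

Recall the elementary integral
$$J(a) = \int_{0}^{\infty} \frac{5}{a^{2} + t^{2}} \, dt = \frac{5 \pi}{2 a}.$$

Differentiating under the integral sign with respect to $a$,
$$\frac{dJ}{da} = \int_{0}^{\infty} - \frac{10 a}{\left(a^{2} + t^{2}\right)^{2}} \, dt = - \frac{5 \pi}{2 a^{2}},$$
so $\int_{0}^{\infty} \frac{5}{\left(a^{2} + t^{2}\right)^{2}} \, dt = \frac{5 \pi}{4 a^{3}}$.

Repeating — each differentiation of $1/(t^2+a^2)^j$ produces $-2ja/(t^2+a^2)^{j+1}$ — and dividing through by $-2ja$ at each step yields, after $2$ differentiations in total,
$$\int_{0}^{\infty} \frac{5}{\left(a^{2} + t^{2}\right)^{3}} \, dt = \frac{15 \pi}{16 a^{5}}.$$

Setting $a = \frac{7}{2}$:
$$I = \frac{30 \pi}{16807}.$$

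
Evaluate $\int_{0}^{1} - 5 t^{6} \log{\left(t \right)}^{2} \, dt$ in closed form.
$- \frac{10}{343}$

Consider the simpler parametrised integral
$$J(a) = \int_{0}^{1} - 5 t^{a} \, dt = - \frac{5}{a + 1}.$$

Differentiating under the integral sign brings down a factor of $\ln t$:
$$\frac{dJ}{da} = \int_{0}^{1} - 5 t^{a} \log{\left(t \right)} \, dt = \frac{5}{\left(a + 1\right)^{2}}.$$

Repeating twice in total — each differentiation brings down another $\ln t$ — gives
$$\frac{d^{2}J}{da^{2}} = \int_{0}^{1} - 5 t^{a} \log{\left(t \right)}^{2} \, dt = - \frac{10}{\left(a + 1\right)^{3}},$$
and the integrand here is exactly the target integrand, so $I = - \frac{10}{\left(a + 1\right)^{3}}$.

Setting $a = 6$:
$$I = - \frac{10}{343}.$$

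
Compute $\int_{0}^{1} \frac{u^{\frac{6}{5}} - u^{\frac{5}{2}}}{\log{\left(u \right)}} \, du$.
$- \log{\left(35 \right)} + \log{\left(22 \right)}$

Introduce a parameter $a$ in the exponent: let $I(a) = \int_{0}^{1} \frac{u^{\frac{6}{5}} - u^{a}}{\log{\left(u \right)}} \, du$.

Since $\dfrac{\partial}{\partial a}\,u^{a} = u^{a} \ln u$, the $\ln u$ in the denominator cancels and
$$\frac{dI}{da} = \int_{0}^{1} -1 u^{a} \, du = -1 \left[\frac{u^{a+1}}{a+1}\right]_0^1 = - \frac{1}{a + 1}.$$

Integrating with respect to $a$ gives $I(a) = - \log{\left(\frac{5 a}{11} + \frac{5}{11} \right)} + C$.

At $a = \frac{6}{5}$ the integrand is identically $0$, so $I(\frac{6}{5}) = 0$. The closed form gives $0$, hence $C = 0$.

Setting $a = \frac{5}{2}$:
$$I = - \log{\left(35 \right)} + \log{\left(22 \right)}.$$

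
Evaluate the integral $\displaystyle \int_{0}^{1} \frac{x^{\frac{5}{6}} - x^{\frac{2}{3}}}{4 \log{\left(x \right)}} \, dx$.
$- \frac{\log{\left(10 \right)}}{4} + \frac{\log{\left(11 \right)}}{4}$

Replace the exponent $\frac{2}{3}$ by a parameter $a$: let $I(a) = \int_{0}^{1} \frac{x^{\frac{5}{6}} - x^{a}}{4 \log{\left(x \right)}} \, dx$.

Since $\dfrac{\partial}{\partial a}\,x^{a} = x^{a} \ln x$, the $\ln x$ in the denominator cancels and
$$\frac{dI}{da} = \int_{0}^{1} - \frac{1}{4} x^{a} \, dx = - \frac{1}{4} \left[\frac{x^{a+1}}{a+1}\right]_0^1 = - \frac{1}{4 a + 4}.$$

Integrating with respect to $a$ gives $I(a) = - \frac{\log{\left(a + 1 \right)}}{4} - \frac{\log{\left(6 \right)}}{4} + \frac{\log{\left(11 \right)}}{4} + C$.

At $a = \frac{5}{6}$ the integrand is identically $0$, so $I(\frac{5}{6}) = 0$. The closed form gives $0$, hence $C = 0$.

Setting $a = \frac{2}{3}$:
$$I = - \frac{\log{\left(10 \right)}}{4} + \frac{\log{\left(11 \right)}}{4}.$$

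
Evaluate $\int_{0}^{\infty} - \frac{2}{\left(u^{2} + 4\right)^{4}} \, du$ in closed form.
$- \frac{5 \pi}{2048}$

Start from the standard arctangent integral
$$J(a) = \int_{0}^{\infty} - \frac{2}{a^{2} + u^{2}} \, du = - \frac{\pi}{a}.$$

Differentiating under the integral sign with respect to $a$,
$$\frac{dJ}{da} = \int_{0}^{\infty} \frac{4 a}{\left(a^{2} + u^{2}\right)^{2}} \, du = \frac{\pi}{a^{2}},$$
so $\int_{0}^{\infty} - \frac{2}{\left(a^{2} + u^{2}\right)^{2}} \, du = - \frac{\pi}{2 a^{3}}$.

Repeating — each differentiation of $1/(u^2+a^2)^j$ produces $-2ja/(u^2+a^2)^{j+1}$ — and dividing through by $-2ja$ at each step yields, after $3$ differentiations in total,
$$\int_{0}^{\infty} - \frac{2}{\left(a^{2} + u^{2}\right)^{4}} \, du = - \frac{5 \pi}{16 a^{7}}.$$

Setting $a = 2$:
$$I = - \frac{5 \pi}{2048}.$$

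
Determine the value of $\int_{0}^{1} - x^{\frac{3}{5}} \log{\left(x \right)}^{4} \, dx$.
$- \frac{9375}{4096}$

Consider the simpler parametrised integral
$$J(a) = \int_{0}^{1} - x^{a} \, dx = - \frac{1}{a + 1}.$$

Differentiating under the integral sign brings down a factor of $\ln x$:
$$\frac{dJ}{da} = \int_{0}^{1} - x^{a} \log{\left(x \right)} \, dx = \frac{1}{\left(a + 1\right)^{2}}.$$

Repeating $4$ times in total — each differentiation brings down another $\ln x$ — gives
$$\frac{d^{4}J}{da^{4}} = \int_{0}^{1} - x^{a} \log{\left(x \right)}^{4} \, dx = - \frac{24}{\left(a + 1\right)^{5}},$$
and the integrand here is exactly the target integrand, so $I = - \frac{24}{\left(a + 1\right)^{5}}$.

Setting $a = \frac{3}{5}$:
$$I = - \frac{9375}{4096}.$$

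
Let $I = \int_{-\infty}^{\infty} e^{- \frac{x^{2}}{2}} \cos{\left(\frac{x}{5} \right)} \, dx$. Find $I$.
$\frac{\sqrt{2} \sqrt{\pi}}{e^{\frac{1}{50}}}$

Let $b$ denote the cosine frequency and define $I(b) = \int_{-\infty}^{\infty} e^{- \frac{x^{2}}{2}} \cos{\left(b x \right)} \, dx$.

Differentiating under the integral sign,
$$I'(b) = \int_{-\infty}^{\infty} - x e^{- \frac{x^{2}}{2}} \sin{\left(b x \right)} \, dx.$$

Integrate $\int_{-\infty}^{\infty} x \sin(b x)\, e^{- \frac{x^{2}}{2}}\, dx$ by parts with $u = \sin(b x)$ and $dv = x\, e^{- \frac{x^{2}}{2}}\, dx$, giving $v = - e^{- \frac{x^{2}}{2}}$. The boundary term vanishes and
$$\int_{-\infty}^{\infty} x \sin(b x)\, e^{- \frac{x^{2}}{2}}\, dx = b \int_{-\infty}^{\infty} \cos(b x)\, e^{- \frac{x^{2}}{2}}\, dx,$$
so $I'(b) = - b\, I(b)$.

This is a separable first-order ODE; solving with the initial condition $I(0) = \int_{-\infty}^{\infty} e^{- \frac{x^{2}}{2}}\,dx = \sqrt{2} \sqrt{\pi}$ gives
$$I(b) = \sqrt{2} \sqrt{\pi} e^{- \frac{b^{2}}{2}}.$$

Setting $b = \frac{1}{5}$:
$$I = \frac{\sqrt{2} \sqrt{\pi}}{e^{\frac{1}{50}}}.$$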